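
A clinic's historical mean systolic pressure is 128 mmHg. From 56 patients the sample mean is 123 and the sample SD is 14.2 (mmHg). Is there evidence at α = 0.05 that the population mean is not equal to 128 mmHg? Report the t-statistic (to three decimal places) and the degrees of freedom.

H0: μ = 128; H1: μ ≠ 128 (one-sample t-test, two-sided).
t = (x̄ − μ₀)/(s/√n) = (123 − 128)/(14.2/√56) = -2.635
df = n − 1 = 55
Two-sided p-value ≈ 0.011
Since p ≈ 0.011 < α = 0.05, reject H0; the evidence is statistically significant.

t = -2.635, df = 55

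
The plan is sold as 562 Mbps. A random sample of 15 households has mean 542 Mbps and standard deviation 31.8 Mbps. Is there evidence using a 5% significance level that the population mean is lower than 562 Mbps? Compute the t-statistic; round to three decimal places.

H0: μ = 562; H1: μ < 562 (one-sample t-test, left-tailed).
t = (x̄ − μ₀)/(s/√n) = (542 − 562)/(31.8/√15) = -2.436
df = n − 1 = 14
p-value = P(T ≤ -2.436) ≈ 0.014
Since p ≈ 0.014 < α = 0.05, reject H0; the data support H1.

-2.436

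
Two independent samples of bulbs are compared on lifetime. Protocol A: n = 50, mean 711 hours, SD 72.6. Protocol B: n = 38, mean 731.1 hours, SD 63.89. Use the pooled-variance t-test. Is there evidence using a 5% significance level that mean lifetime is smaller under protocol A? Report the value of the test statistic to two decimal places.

-1.35

Let group 1 = protocol A, group 2 = protocol B. H0: μ_1 = μ_2; H1: μ_1 < μ_2 (two-sample pooled-variance t-test, left-tailed).
s_p² = [(50−1)·72.6² + (38−1)·63.89²]/(50+38−2) = 4759.29
t = (711 − 731.1)/√[4759.29·(1/50 + 1/38)] = -1.35
df = n₁ + n₂ − 2 = 86
p-value = P(T ≤ -1.35) ≈ 0.0897
Since p ≈ 0.0897 > α = 0.05, fail to reject H0; the data do not provide sufficient evidence against H0.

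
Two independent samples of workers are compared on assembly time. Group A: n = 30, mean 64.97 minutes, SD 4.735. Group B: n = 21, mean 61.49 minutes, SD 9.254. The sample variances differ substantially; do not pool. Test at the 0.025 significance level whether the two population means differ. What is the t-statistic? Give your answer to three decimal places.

Let group 1 = group A, group 2 = group B. H0: μ_1 = μ_2; H1: μ_1 ≠ μ_2 (Welch's two-sample t-test, two-sided).
t = (x̄_1 − x̄_2)/√(s_1²/n_1 + s_2²/n_2) = (64.97 − 61.49)/√(4.735²/30 + 9.254²/21) = 1.584
Welch–Satterthwaite df ≈ 27.37
Two-sided p-value ≈ 0.125
Since p ≈ 0.125 > α = 0.025, fail to reject H0; the evidence is not statistically significant.

1.584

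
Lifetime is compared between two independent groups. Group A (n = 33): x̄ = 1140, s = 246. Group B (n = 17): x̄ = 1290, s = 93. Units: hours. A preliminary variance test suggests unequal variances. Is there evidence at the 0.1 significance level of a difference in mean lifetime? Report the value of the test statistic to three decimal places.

-3.099

Let group 1 = group A, group 2 = group B. H0: μ_1 = μ_2; H1: μ_1 ≠ μ_2 (Welch's two-sample t-test, two-sided).
t = (x̄_1 − x̄_2)/√(s_1²/n_1 + s_2²/n_2) = (1140 − 1290)/√(246²/33 + 93²/17) = -3.099
Welch–Satterthwaite df ≈ 45.25
Two-sided p-value ≈ 0.003
Since p ≈ 0.003 < α = 0.1, reject H0; the data support H1.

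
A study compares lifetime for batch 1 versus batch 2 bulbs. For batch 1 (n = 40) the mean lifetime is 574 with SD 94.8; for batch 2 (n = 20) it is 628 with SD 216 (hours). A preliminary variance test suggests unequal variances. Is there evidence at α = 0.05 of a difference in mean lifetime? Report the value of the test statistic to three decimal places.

Let group 1 = batch 1, group 2 = batch 2. H0: μ_1 = μ_2; H1: μ_1 ≠ μ_2 (Welch's two-sample t-test, two-sided).
t = (x̄_1 − x̄_2)/√(s_1²/n_1 + s_2²/n_2) = (574 − 628)/√(94.8²/40 + 216²/20) = -1.068
Welch–Satterthwaite df ≈ 22.73
Two-sided p-value ≈ 0.2968
Since p ≈ 0.2968 > α = 0.05, fail to reject H0; the data do not provide sufficient evidence against H0.

-1.068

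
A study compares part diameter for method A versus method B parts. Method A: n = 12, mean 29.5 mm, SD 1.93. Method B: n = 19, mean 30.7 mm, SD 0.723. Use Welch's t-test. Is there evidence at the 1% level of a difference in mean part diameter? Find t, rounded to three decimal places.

-2.064

Let group 1 = method A, group 2 = method B. H0: μ_1 = μ_2; H1: μ_1 ≠ μ_2 (Welch's two-sample t-test, two-sided).
t = (x̄_1 − x̄_2)/√(s_1²/n_1 + s_2²/n_2) = (29.5 − 30.7)/√(1.93²/12 + 0.723²/19) = -2.064
Welch–Satterthwaite df ≈ 12.97
Two-sided p-value ≈ 0.0596
Since p ≈ 0.0596 > α = 0.01, fail to reject H0; the data do not provide sufficient evidence against H0.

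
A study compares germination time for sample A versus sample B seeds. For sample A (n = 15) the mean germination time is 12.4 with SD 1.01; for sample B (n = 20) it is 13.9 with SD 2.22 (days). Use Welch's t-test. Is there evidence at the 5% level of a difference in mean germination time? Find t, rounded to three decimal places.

Let group 1 = sample A, group 2 = sample B. H0: μ_1 = μ_2; H1: μ_1 ≠ μ_2 (Welch's two-sample t-test, two-sided).
t = (x̄_1 − x̄_2)/√(s_1²/n_1 + s_2²/n_2) = (12.4 − 13.9)/√(1.01²/15 + 2.22²/20) = -2.675
Welch–Satterthwaite df ≈ 28.04
Two-sided p-value ≈ 0.012
Since p ≈ 0.012 < α = 0.05, reject H0; the data support H1.

-2.675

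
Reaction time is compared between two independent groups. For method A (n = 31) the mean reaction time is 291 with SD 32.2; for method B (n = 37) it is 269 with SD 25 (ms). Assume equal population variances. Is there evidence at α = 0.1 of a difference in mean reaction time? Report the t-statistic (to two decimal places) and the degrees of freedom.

Let group 1 = method A, group 2 = method B. H0: μ_1 = μ_2; H1: μ_1 ≠ μ_2 (two-sample pooled-variance t-test, two-sided).
s_p² = [(31−1)·32.2² + (37−1)·25²]/(31+37−2) = 812.2
t = (291 − 269)/√[812.2·(1/31 + 1/37)] = 3.17
df = n₁ + n₂ − 2 = 66
Two-sided p-value ≈ 0.002
Since p ≈ 0.002 < α = 0.1, reject H0; the data support H1.

t = 3.17, df = 66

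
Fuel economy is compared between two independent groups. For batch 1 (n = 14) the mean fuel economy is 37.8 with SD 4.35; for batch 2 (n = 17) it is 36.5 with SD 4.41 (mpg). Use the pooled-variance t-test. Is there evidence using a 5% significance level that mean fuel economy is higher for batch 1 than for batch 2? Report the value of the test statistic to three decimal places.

0.822

Let group 1 = batch 1, group 2 = batch 2. H0: μ_1 = μ_2; H1: μ_1 > μ_2 (two-sample pooled-variance t-test, right-tailed).
s_p² = [(14−1)·4.35² + (17−1)·4.41²]/(14+17−2) = 19.2125
t = (37.8 − 36.5)/√[19.2125·(1/14 + 1/17)] = 0.822
df = n₁ + n₂ − 2 = 29
p-value = P(T ≥ 0.822) ≈ 0.2090
Since p ≈ 0.2090 > α = 0.05, fail to reject H0; the data do not provide sufficient evidence against H0.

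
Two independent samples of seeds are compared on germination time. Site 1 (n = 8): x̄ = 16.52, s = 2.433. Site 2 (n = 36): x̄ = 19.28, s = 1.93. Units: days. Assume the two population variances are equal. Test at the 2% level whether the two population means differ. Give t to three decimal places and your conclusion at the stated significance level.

t = -3.491; reject H0

Let group 1 = site 1, group 2 = site 2. H0: μ_1 = μ_2; H1: μ_1 ≠ μ_2 (two-sample pooled-variance t-test, two-sided).
s_p² = [(8−1)·2.433² + (36−1)·1.93²]/(8+36−2) = 4.09066
t = (16.52 − 19.28)/√[4.09066·(1/8 + 1/36)] = -3.491
df = n₁ + n₂ − 2 = 42
Two-sided p-value ≈ 0.0011
Since p ≈ 0.0011 < α = 0.02, reject H0; the evidence is statistically significant.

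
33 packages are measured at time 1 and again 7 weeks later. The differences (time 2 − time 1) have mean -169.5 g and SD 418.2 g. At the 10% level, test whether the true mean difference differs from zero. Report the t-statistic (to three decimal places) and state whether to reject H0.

t = -2.328; reject H0

H0: μ_d = 0; H1: μ_d ≠ 0 (paired t-test on the differences, two-sided).
t = d̄/(s_d/√n) = -169.5/(418.2/√33) = -2.328
df = n − 1 = 32
Two-sided p-value ≈ 0.026
Since p ≈ 0.026 < α = 0.1, reject H0; the evidence is statistically significant.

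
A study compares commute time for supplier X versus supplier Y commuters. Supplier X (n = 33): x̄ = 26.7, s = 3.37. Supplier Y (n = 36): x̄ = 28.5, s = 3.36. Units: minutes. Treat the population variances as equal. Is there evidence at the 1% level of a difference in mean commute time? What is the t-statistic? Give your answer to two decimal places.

-2.22

Let group 1 = supplier X, group 2 = supplier Y. H0: μ_1 = μ_2; H1: μ_1 ≠ μ_2 (two-sample pooled-variance t-test, two-sided).
s_p² = [(33−1)·3.37² + (36−1)·3.36²]/(33+36−2) = 11.3217
t = (26.7 − 28.5)/√[11.3217·(1/33 + 1/36)] = -2.22
df = n₁ + n₂ − 2 = 67
Two-sided p-value ≈ 0.0298
Since p ≈ 0.0298 > α = 0.01, fail to reject H0; the data do not provide sufficient evidence against H0.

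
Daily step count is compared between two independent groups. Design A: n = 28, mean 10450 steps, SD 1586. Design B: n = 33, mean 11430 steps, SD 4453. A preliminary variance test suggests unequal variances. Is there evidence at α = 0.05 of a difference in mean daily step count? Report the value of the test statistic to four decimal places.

-1.1792

Let group 1 = design A, group 2 = design B. H0: μ_1 = μ_2; H1: μ_1 ≠ μ_2 (Welch's two-sample t-test, two-sided).
t = (x̄_1 − x̄_2)/√(s_1²/n_1 + s_2²/n_2) = (10450 − 11430)/√(1586²/28 + 4453²/33) = -1.1792
Welch–Satterthwaite df ≈ 41.19
Two-sided p-value ≈ 0.2451
Since p ≈ 0.2451 > α = 0.05, fail to reject H0; the evidence is not statistically significant.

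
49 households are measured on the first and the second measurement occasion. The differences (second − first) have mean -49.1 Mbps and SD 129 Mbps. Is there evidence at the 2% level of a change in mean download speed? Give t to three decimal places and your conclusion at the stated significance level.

H0: μ_d = 0; H1: μ_d ≠ 0 (paired t-test on the differences, two-sided).
t = d̄/(s_d/√n) = -49.1/(129/√49) = -2.664
df = n − 1 = 48
Two-sided p-value ≈ 0.010
Since p ≈ 0.010 < α = 0.02, reject H0; the evidence is statistically significant.

t = -2.664; reject H0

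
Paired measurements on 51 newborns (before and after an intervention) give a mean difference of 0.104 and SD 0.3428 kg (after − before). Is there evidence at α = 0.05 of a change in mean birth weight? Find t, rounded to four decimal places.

H0: μ_d = 0; H1: μ_d ≠ 0 (paired t-test on the differences, two-sided).
t = d̄/(s_d/√n) = 0.104/(0.3428/√51) = 2.1666
df = n − 1 = 50
Two-sided p-value ≈ 0.035
Since p ≈ 0.035 < α = 0.05, reject H0; the data support H1.

2.1666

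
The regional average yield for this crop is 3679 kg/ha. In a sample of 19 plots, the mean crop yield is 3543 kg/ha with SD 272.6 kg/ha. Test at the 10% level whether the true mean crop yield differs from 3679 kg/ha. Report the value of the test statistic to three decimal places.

-2.175

H0: μ = 3679; H1: μ ≠ 3679 (one-sample t-test, two-sided).
t = (x̄ − μ₀)/(s/√n) = (3543 − 3679)/(272.6/√19) = -2.175
df = n − 1 = 18
Two-sided p-value ≈ 0.0432
Since p ≈ 0.0432 < α = 0.1, reject H0; the data support H1.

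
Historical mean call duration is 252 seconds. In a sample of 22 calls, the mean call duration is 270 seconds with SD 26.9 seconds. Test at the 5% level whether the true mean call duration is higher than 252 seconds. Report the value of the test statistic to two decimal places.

H0: μ = 252; H1: μ > 252 (one-sample t-test, right-tailed).
t = (x̄ − μ₀)/(s/√n) = (270 − 252)/(26.9/√22) = 3.14
df = n − 1 = 21
p-value = P(T ≥ 3.14) ≈ 0.0025
Since p ≈ 0.0025 < α = 0.05, reject H0; the evidence is statistically significant.

3.14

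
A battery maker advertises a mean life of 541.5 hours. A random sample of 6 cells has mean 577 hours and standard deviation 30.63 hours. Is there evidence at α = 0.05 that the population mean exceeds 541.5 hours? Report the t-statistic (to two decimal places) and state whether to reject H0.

t = 2.84; reject H0

H0: μ = 541.5; H1: μ > 541.5 (one-sample t-test, right-tailed).
t = (x̄ − μ₀)/(s/√n) = (577 − 541.5)/(30.63/√6) = 2.84
df = n − 1 = 5
p-value = P(T ≥ 2.84) ≈ 0.0181
Since p ≈ 0.0181 < α = 0.05, reject H0; the data support H1.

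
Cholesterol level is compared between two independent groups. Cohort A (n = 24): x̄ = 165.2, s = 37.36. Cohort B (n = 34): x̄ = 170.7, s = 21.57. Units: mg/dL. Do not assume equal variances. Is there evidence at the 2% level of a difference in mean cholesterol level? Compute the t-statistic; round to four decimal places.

-0.6489

Let group 1 = cohort A, group 2 = cohort B. H0: μ_1 = μ_2; H1: μ_1 ≠ μ_2 (Welch's two-sample t-test, two-sided).
t = (x̄_1 − x̄_2)/√(s_1²/n_1 + s_2²/n_2) = (165.2 − 170.7)/√(37.36²/24 + 21.57²/34) = -0.6489
Welch–Satterthwaite df ≈ 33.79
Two-sided p-value ≈ 0.521
Since p ≈ 0.521 > α = 0.02, fail to reject H0; the data do not provide sufficient evidence against H0.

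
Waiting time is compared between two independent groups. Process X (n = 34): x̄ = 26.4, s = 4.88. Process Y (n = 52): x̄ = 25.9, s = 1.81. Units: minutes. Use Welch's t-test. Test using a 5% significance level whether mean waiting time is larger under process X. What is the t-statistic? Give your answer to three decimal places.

0.572

Let group 1 = process X, group 2 = process Y. H0: μ_1 = μ_2; H1: μ_1 > μ_2 (Welch's two-sample t-test, right-tailed).
t = (x̄_1 − x̄_2)/√(s_1²/n_1 + s_2²/n_2) = (26.4 − 25.9)/√(4.88²/34 + 1.81²/52) = 0.572
Welch–Satterthwaite df ≈ 39.00
p-value = P(T ≥ 0.572) ≈ 0.2852
Since p ≈ 0.2852 > α = 0.05, fail to reject H0; the data do not provide sufficient evidence against H0.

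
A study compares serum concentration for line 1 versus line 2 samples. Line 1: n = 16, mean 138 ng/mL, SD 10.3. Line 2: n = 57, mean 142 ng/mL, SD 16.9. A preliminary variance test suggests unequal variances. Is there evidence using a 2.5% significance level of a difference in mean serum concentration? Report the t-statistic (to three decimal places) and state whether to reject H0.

Let group 1 = line 1, group 2 = line 2. H0: μ_1 = μ_2; H1: μ_1 ≠ μ_2 (Welch's two-sample t-test, two-sided).
t = (x̄_1 − x̄_2)/√(s_1²/n_1 + s_2²/n_2) = (138 − 142)/√(10.3²/16 + 16.9²/57) = -1.172
Welch–Satterthwaite df ≈ 40.10
Two-sided p-value ≈ 0.248
Since p ≈ 0.248 > α = 0.025, fail to reject H0; the evidence is not statistically significant.

t = -1.172; fail to reject H0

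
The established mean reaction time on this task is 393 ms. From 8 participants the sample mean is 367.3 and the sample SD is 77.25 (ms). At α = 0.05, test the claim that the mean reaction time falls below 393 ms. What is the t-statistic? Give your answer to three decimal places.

H0: μ = 393; H1: μ < 393 (one-sample t-test, left-tailed).
t = (x̄ − μ₀)/(s/√n) = (367.3 − 393)/(77.25/√8) = -0.941
df = n − 1 = 7
p-value = P(T ≤ -0.941) ≈ 0.189
Since p ≈ 0.189 > α = 0.05, fail to reject H0; the data do not provide sufficient evidence against H0.

-0.941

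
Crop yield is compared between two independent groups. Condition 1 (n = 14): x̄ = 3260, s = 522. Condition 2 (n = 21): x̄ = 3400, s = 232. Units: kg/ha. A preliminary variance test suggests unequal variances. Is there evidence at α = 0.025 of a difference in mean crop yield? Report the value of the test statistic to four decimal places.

Let group 1 = condition 1, group 2 = condition 2. H0: μ_1 = μ_2; H1: μ_1 ≠ μ_2 (Welch's two-sample t-test, two-sided).
t = (x̄_1 − x̄_2)/√(s_1²/n_1 + s_2²/n_2) = (3260 − 3400)/√(522²/14 + 232²/21) = -0.9433
Welch–Satterthwaite df ≈ 16.46
Two-sided p-value ≈ 0.3592
Since p ≈ 0.3592 > α = 0.025, fail to reject H0; the data do not provide sufficient evidence against H0.

-0.9433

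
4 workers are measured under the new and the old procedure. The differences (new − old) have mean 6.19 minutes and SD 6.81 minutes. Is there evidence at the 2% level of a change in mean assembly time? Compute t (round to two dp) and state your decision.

H0: μ_d = 0; H1: μ_d ≠ 0 (paired t-test on the differences, two-sided).
t = d̄/(s_d/√n) = 6.19/(6.81/√4) = 1.82
df = n − 1 = 3
Two-sided p-value ≈ 0.167
Since p ≈ 0.167 > α = 0.02, fail to reject H0; the evidence is not statistically significant.

t = 1.82; fail to reject H0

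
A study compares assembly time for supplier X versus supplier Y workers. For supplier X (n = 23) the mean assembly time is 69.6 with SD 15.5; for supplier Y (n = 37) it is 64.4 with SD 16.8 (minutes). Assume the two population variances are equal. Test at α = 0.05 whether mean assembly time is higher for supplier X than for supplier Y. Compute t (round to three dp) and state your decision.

t = 1.200; fail to reject H0

Let group 1 = supplier X, group 2 = supplier Y. H0: μ_1 = μ_2; H1: μ_1 > μ_2 (two-sample pooled-variance t-test, right-tailed).
s_p² = [(23−1)·15.5² + (37−1)·16.8²]/(23+37−2) = 266.313
t = (69.6 − 64.4)/√[266.313·(1/23 + 1/37)] = 1.200
df = n₁ + n₂ − 2 = 58
p-value = P(T ≥ 1.200) ≈ 0.118
Since p ≈ 0.118 > α = 0.05, fail to reject H0; the data do not provide sufficient evidence against H0.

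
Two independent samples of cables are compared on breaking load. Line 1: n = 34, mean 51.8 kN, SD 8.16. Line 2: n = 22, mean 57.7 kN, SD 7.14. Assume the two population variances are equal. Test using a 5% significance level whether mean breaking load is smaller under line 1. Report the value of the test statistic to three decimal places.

Let group 1 = line 1, group 2 = line 2. H0: μ_1 = μ_2; H1: μ_1 < μ_2 (two-sample pooled-variance t-test, left-tailed).
s_p² = [(34−1)·8.16² + (22−1)·7.14²]/(34+22−2) = 60.5166
t = (51.8 − 57.7)/√[60.5166·(1/34 + 1/22)] = -2.772
df = n₁ + n₂ − 2 = 54
p-value = P(T ≤ -2.772) ≈ 0.0038
Since p ≈ 0.0038 < α = 0.05, reject H0; the evidence is statistically significant.

-2.772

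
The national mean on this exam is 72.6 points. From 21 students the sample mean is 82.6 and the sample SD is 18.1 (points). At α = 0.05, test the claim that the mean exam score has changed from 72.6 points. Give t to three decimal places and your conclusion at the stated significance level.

t = 2.532; reject H0

H0: μ = 72.6; H1: μ ≠ 72.6 (one-sample t-test, two-sided).
t = (x̄ − μ₀)/(s/√n) = (82.6 − 72.6)/(18.1/√21) = 2.532
df = n − 1 = 20
Two-sided p-value ≈ 0.0198
Since p ≈ 0.0198 < α = 0.05, reject H0; the evidence is statistically significant.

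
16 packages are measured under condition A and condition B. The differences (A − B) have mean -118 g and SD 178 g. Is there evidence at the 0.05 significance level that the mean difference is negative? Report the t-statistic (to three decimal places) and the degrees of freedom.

t = -2.652, df = 15

H0: μ_d = 0; H1: μ_d < 0 (paired t-test on the differences, left-tailed).
t = d̄/(s_d/√n) = -118/(178/√16) = -2.652
df = n − 1 = 15
p-value = P(T ≤ -2.652) ≈ 0.009
Since p ≈ 0.009 < α = 0.05, reject H0; the data support H1.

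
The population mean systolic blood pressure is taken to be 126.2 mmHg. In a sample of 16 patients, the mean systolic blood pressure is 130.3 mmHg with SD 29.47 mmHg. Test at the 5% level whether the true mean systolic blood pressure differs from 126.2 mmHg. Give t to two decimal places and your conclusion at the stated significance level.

H0: μ = 126.2; H1: μ ≠ 126.2 (one-sample t-test, two-sided).
t = (x̄ − μ₀)/(s/√n) = (130.3 − 126.2)/(29.47/√16) = 0.56
df = n − 1 = 15
Two-sided p-value ≈ 0.5861
Since p ≈ 0.5861 > α = 0.05, fail to reject H0; the data do not provide sufficient evidence against H0.

t = 0.56; fail to reject H0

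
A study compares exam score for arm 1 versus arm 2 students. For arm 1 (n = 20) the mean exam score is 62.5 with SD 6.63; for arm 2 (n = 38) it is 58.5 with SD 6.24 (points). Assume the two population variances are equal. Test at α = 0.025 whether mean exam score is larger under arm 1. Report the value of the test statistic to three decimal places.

2.271

Let group 1 = arm 1, group 2 = arm 2. H0: μ_1 = μ_2; H1: μ_1 > μ_2 (two-sample pooled-variance t-test, right-tailed).
s_p² = [(20−1)·6.63² + (38−1)·6.24²]/(20+38−2) = 40.6406
t = (62.5 − 58.5)/√[40.6406·(1/20 + 1/38)] = 2.271
df = n₁ + n₂ − 2 = 56
p-value = P(T ≥ 2.271) ≈ 0.013
Since p ≈ 0.013 < α = 0.025, reject H0; the evidence is statistically significant.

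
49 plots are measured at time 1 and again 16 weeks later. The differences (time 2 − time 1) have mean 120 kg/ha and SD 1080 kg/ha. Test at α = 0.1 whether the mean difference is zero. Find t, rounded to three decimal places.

0.778

H0: μ_d = 0; H1: μ_d ≠ 0 (paired t-test on the differences, two-sided).
t = d̄/(s_d/√n) = 120/(1080/√49) = 0.778
df = n − 1 = 48
Two-sided p-value ≈ 0.4405
Since p ≈ 0.4405 > α = 0.1, fail to reject H0; the evidence is not statistically significant.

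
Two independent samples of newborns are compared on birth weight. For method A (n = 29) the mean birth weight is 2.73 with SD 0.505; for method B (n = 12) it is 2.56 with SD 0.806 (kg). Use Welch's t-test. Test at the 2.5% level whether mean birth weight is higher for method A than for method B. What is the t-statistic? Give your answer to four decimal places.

Let group 1 = method A, group 2 = method B. H0: μ_1 = μ_2; H1: μ_1 > μ_2 (Welch's two-sample t-test, right-tailed).
t = (x̄_1 − x̄_2)/√(s_1²/n_1 + s_2²/n_2) = (2.73 − 2.56)/√(0.505²/29 + 0.806²/12) = 0.6777
Welch–Satterthwaite df ≈ 14.71
p-value = P(T ≥ 0.6777) ≈ 0.2542
Since p ≈ 0.2542 > α = 0.025, fail to reject H0; the data do not provide sufficient evidence against H0.

0.6777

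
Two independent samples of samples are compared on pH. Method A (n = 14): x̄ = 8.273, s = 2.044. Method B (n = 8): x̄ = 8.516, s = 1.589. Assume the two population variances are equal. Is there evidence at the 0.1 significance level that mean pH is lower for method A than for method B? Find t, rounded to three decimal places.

-0.289

Let group 1 = method A, group 2 = method B. H0: μ_1 = μ_2; H1: μ_1 < μ_2 (two-sample pooled-variance t-test, left-tailed).
s_p² = [(14−1)·2.044² + (8−1)·1.589²]/(14+8−2) = 3.59938
t = (8.273 − 8.516)/√[3.59938·(1/14 + 1/8)] = -0.289
df = n₁ + n₂ − 2 = 20
p-value = P(T ≤ -0.289) ≈ 0.388
Since p ≈ 0.388 > α = 0.1, fail to reject H0; the data do not provide sufficient evidence against H0.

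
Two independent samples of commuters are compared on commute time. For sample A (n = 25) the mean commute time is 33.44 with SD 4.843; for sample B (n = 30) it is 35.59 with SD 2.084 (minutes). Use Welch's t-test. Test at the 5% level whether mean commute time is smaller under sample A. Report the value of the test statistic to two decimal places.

-2.07

Let group 1 = sample A, group 2 = sample B. H0: μ_1 = μ_2; H1: μ_1 < μ_2 (Welch's two-sample t-test, left-tailed).
t = (x̄_1 − x̄_2)/√(s_1²/n_1 + s_2²/n_2) = (33.44 − 35.59)/√(4.843²/25 + 2.084²/30) = -2.07
Welch–Satterthwaite df ≈ 31.36
p-value = P(T ≤ -2.07) ≈ 0.024
Since p ≈ 0.024 < α = 0.05, reject H0; the evidence is statistically significant.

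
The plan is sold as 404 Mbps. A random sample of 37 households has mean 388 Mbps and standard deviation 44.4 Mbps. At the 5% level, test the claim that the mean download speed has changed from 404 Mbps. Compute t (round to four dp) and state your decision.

H0: μ = 404; H1: μ ≠ 404 (one-sample t-test, two-sided).
t = (x̄ − μ₀)/(s/√n) = (388 − 404)/(44.4/√37) = -2.1920
df = n − 1 = 36
Two-sided p-value ≈ 0.0349
Since p ≈ 0.0349 < α = 0.05, reject H0; the data support H1.

t = -2.1920; reject H0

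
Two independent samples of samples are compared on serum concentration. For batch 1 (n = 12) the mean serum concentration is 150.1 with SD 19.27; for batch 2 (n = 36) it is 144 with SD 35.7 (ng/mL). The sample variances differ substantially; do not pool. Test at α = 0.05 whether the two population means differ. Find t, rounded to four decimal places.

0.7489

Let group 1 = batch 1, group 2 = batch 2. H0: μ_1 = μ_2; H1: μ_1 ≠ μ_2 (Welch's two-sample t-test, two-sided).
t = (x̄_1 − x̄_2)/√(s_1²/n_1 + s_2²/n_2) = (150.1 − 144)/√(19.27²/12 + 35.7²/36) = 0.7489
Welch–Satterthwaite df ≈ 35.83
Two-sided p-value ≈ 0.459
Since p ≈ 0.459 > α = 0.05, fail to reject H0; the evidence is not statistically significant.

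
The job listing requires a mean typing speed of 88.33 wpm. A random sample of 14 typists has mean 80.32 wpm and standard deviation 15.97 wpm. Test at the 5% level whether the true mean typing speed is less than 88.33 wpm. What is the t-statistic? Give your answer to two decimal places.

H0: μ = 88.33; H1: μ < 88.33 (one-sample t-test, left-tailed).
t = (x̄ − μ₀)/(s/√n) = (80.32 − 88.33)/(15.97/√14) = -1.88
df = n − 1 = 13
p-value = P(T ≤ -1.88) ≈ 0.042
Since p ≈ 0.042 < α = 0.05, reject H0; the evidence is statistically significant.

-1.88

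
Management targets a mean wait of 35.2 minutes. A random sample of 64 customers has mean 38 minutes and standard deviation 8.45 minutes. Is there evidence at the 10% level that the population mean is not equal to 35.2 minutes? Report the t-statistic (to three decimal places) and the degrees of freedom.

t = 2.651, df = 63

H0: μ = 35.2; H1: μ ≠ 35.2 (one-sample t-test, two-sided).
t = (x̄ − μ₀)/(s/√n) = (38 − 35.2)/(8.45/√64) = 2.651
df = n − 1 = 63
Two-sided p-value ≈ 0.010
Since p ≈ 0.010 < α = 0.1, reject H0; the evidence is statistically significant.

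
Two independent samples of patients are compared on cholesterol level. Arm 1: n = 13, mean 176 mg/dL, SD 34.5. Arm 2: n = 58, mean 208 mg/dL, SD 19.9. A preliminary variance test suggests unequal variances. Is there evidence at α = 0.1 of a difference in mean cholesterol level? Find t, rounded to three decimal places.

Let group 1 = arm 1, group 2 = arm 2. H0: μ_1 = μ_2; H1: μ_1 ≠ μ_2 (Welch's two-sample t-test, two-sided).
t = (x̄_1 − x̄_2)/√(s_1²/n_1 + s_2²/n_2) = (176 − 208)/√(34.5²/13 + 19.9²/58) = -3.226
Welch–Satterthwaite df ≈ 13.84
Two-sided p-value ≈ 0.0062
Since p ≈ 0.0062 < α = 0.1, reject H0; the data support H1.

-3.226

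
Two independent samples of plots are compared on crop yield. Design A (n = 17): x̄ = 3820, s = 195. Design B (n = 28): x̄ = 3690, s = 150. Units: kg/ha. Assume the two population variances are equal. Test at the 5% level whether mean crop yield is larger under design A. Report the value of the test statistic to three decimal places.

2.514

Let group 1 = design A, group 2 = design B. H0: μ_1 = μ_2; H1: μ_1 > μ_2 (two-sample pooled-variance t-test, right-tailed).
s_p² = [(17−1)·195² + (28−1)·150²]/(17+28−2) = 28276.7
t = (3820 − 3690)/√[28276.7·(1/17 + 1/28)] = 2.514
df = n₁ + n₂ − 2 = 43
p-value = P(T ≥ 2.514) ≈ 0.0079
Since p ≈ 0.0079 < α = 0.05, reject H0; the evidence is statistically significant.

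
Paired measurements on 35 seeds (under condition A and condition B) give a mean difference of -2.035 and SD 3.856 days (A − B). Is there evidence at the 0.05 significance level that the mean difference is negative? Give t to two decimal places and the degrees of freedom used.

t = -3.12, df = 34

H0: μ_d = 0; H1: μ_d < 0 (paired t-test on the differences, left-tailed).
t = d̄/(s_d/√n) = -2.035/(3.856/√35) = -3.12
df = n − 1 = 34
p-value = P(T ≤ -3.12) ≈ 0.002
Since p ≈ 0.002 < α = 0.05, reject H0; the data support H1.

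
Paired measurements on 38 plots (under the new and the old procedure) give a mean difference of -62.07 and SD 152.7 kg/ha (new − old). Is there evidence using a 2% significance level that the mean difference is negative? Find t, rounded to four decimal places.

-2.5057

H0: μ_d = 0; H1: μ_d < 0 (paired t-test on the differences, left-tailed).
t = d̄/(s_d/√n) = -62.07/(152.7/√38) = -2.5057
df = n − 1 = 37
p-value = P(T ≤ -2.5057) ≈ 0.008
Since p ≈ 0.008 < α = 0.02, reject H0; the data support H1.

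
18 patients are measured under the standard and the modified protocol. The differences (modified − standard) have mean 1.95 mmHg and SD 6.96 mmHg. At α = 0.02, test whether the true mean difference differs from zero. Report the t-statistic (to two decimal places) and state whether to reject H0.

H0: μ_d = 0; H1: μ_d ≠ 0 (paired t-test on the differences, two-sided).
t = d̄/(s_d/√n) = 1.95/(6.96/√18) = 1.19
df = n − 1 = 17
Two-sided p-value ≈ 0.251
Since p ≈ 0.251 > α = 0.02, fail to reject H0; the evidence is not statistically significant.

t = 1.19; fail to reject H0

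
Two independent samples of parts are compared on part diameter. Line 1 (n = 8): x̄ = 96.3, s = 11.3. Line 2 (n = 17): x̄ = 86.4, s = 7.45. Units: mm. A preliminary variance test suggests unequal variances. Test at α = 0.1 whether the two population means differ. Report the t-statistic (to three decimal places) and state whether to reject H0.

t = 2.258; reject H0

Let group 1 = line 1, group 2 = line 2. H0: μ_1 = μ_2; H1: μ_1 ≠ μ_2 (Welch's two-sample t-test, two-sided).
t = (x̄_1 − x̄_2)/√(s_1²/n_1 + s_2²/n_2) = (96.3 − 86.4)/√(11.3²/8 + 7.45²/17) = 2.258
Welch–Satterthwaite df ≈ 9.97
Two-sided p-value ≈ 0.0476
Since p ≈ 0.0476 < α = 0.1, reject H0; the data support H1.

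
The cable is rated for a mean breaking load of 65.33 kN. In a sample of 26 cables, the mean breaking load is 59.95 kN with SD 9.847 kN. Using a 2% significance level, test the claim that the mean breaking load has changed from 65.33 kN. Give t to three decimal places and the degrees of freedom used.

H0: μ = 65.33; H1: μ ≠ 65.33 (one-sample t-test, two-sided).
t = (x̄ − μ₀)/(s/√n) = (59.95 − 65.33)/(9.847/√26) = -2.786
df = n − 1 = 25
Two-sided p-value ≈ 0.0100
Since p ≈ 0.0100 < α = 0.02, reject H0; the evidence is statistically significant.

t = -2.786, df = 25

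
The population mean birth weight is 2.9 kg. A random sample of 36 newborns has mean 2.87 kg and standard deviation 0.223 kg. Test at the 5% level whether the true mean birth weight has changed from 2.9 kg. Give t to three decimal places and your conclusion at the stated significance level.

t = -0.807; fail to reject H0

H0: μ = 2.9; H1: μ ≠ 2.9 (one-sample t-test, two-sided).
t = (x̄ − μ₀)/(s/√n) = (2.87 − 2.9)/(0.223/√36) = -0.807
df = n − 1 = 35
Two-sided p-value ≈ 0.425
Since p ≈ 0.425 > α = 0.05, fail to reject H0; the evidence is not statistically significant.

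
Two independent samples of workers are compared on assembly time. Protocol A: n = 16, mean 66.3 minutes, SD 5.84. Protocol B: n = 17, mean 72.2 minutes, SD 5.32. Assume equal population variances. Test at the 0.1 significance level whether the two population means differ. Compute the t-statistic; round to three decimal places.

Let group 1 = protocol A, group 2 = protocol B. H0: μ_1 = μ_2; H1: μ_1 ≠ μ_2 (two-sample pooled-variance t-test, two-sided).
s_p² = [(16−1)·5.84² + (17−1)·5.32²]/(16+17−2) = 31.1104
t = (66.3 − 72.2)/√[31.1104·(1/16 + 1/17)] = -3.037
df = n₁ + n₂ − 2 = 31
Two-sided p-value ≈ 0.0048
Since p ≈ 0.0048 < α = 0.1, reject H0; the data support H1.

-3.037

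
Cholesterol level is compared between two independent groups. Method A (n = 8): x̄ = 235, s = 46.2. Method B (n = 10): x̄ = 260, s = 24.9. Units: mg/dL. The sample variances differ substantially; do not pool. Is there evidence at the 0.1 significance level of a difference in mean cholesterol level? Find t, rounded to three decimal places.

Let group 1 = method A, group 2 = method B. H0: μ_1 = μ_2; H1: μ_1 ≠ μ_2 (Welch's two-sample t-test, two-sided).
t = (x̄_1 − x̄_2)/√(s_1²/n_1 + s_2²/n_2) = (235 − 260)/√(46.2²/8 + 24.9²/10) = -1.379
Welch–Satterthwaite df ≈ 10.20
Two-sided p-value ≈ 0.197
Since p ≈ 0.197 > α = 0.1, fail to reject H0; the data do not provide sufficient evidence against H0.

-1.379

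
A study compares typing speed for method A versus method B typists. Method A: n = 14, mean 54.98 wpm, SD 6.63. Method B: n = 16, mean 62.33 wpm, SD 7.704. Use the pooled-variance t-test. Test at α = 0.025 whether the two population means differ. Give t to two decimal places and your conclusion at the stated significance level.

t = -2.78; reject H0

Let group 1 = method A, group 2 = method B. H0: μ_1 = μ_2; H1: μ_1 ≠ μ_2 (two-sample pooled-variance t-test, two-sided).
s_p² = [(14−1)·6.63² + (16−1)·7.704²]/(14+16−2) = 52.2041
t = (54.98 − 62.33)/√[52.2041·(1/14 + 1/16)] = -2.78
df = n₁ + n₂ − 2 = 28
Two-sided p-value ≈ 0.010
Since p ≈ 0.010 < α = 0.025, reject H0; the data support H1.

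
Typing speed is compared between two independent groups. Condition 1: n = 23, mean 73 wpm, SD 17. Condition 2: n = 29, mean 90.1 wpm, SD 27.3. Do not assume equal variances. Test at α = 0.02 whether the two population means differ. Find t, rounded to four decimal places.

Let group 1 = condition 1, group 2 = condition 2. H0: μ_1 = μ_2; H1: μ_1 ≠ μ_2 (Welch's two-sample t-test, two-sided).
t = (x̄_1 − x̄_2)/√(s_1²/n_1 + s_2²/n_2) = (73 − 90.1)/√(17²/23 + 27.3²/29) = -2.7644
Welch–Satterthwaite df ≈ 47.59
Two-sided p-value ≈ 0.008
Since p ≈ 0.008 < α = 0.02, reject H0; the data support H1.

-2.7644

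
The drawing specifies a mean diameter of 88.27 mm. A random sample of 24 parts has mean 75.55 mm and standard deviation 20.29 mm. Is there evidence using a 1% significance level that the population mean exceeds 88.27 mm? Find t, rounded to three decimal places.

-3.071

H0: μ = 88.27; H1: μ > 88.27 (one-sample t-test, right-tailed).
t = (x̄ − μ₀)/(s/√n) = (75.55 − 88.27)/(20.29/√24) = -3.071
df = n − 1 = 23
p-value = P(T ≥ -3.071) ≈ 0.9973
Since p ≈ 0.9973 > α = 0.01, fail to reject H0; the data do not provide sufficient evidence against H0.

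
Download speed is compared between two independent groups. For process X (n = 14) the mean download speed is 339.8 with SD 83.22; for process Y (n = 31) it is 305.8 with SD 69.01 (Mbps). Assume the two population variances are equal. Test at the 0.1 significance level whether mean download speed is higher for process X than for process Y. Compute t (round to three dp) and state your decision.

t = 1.435; reject H0

Let group 1 = process X, group 2 = process Y. H0: μ_1 = μ_2; H1: μ_1 > μ_2 (two-sample pooled-variance t-test, right-tailed).
s_p² = [(14−1)·83.22² + (31−1)·69.01²]/(14+31−2) = 5416.37
t = (339.8 − 305.8)/√[5416.37·(1/14 + 1/31)] = 1.435
df = n₁ + n₂ − 2 = 43
p-value = P(T ≥ 1.435) ≈ 0.0793
Since p ≈ 0.0793 < α = 0.1, reject H0; the data support H1.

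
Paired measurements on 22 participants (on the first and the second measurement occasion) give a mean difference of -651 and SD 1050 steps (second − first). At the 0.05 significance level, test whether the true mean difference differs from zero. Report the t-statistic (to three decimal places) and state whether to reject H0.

H0: μ_d = 0; H1: μ_d ≠ 0 (paired t-test on the differences, two-sided).
t = d̄/(s_d/√n) = -651/(1050/√22) = -2.908
df = n − 1 = 21
Two-sided p-value ≈ 0.008
Since p ≈ 0.008 < α = 0.05, reject H0; the data support H1.

t = -2.908; reject H0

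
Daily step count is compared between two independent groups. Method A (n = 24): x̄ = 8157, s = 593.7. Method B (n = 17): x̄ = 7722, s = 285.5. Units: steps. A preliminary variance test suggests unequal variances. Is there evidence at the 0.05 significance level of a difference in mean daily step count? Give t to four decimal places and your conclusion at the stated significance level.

t = 3.1166; reject H0

Let group 1 = method A, group 2 = method B. H0: μ_1 = μ_2; H1: μ_1 ≠ μ_2 (Welch's two-sample t-test, two-sided).
t = (x̄_1 − x̄_2)/√(s_1²/n_1 + s_2²/n_2) = (8157 − 7722)/√(593.7²/24 + 285.5²/17) = 3.1166
Welch–Satterthwaite df ≈ 35.09
Two-sided p-value ≈ 0.0036
Since p ≈ 0.0036 < α = 0.05, reject H0; the data support H1.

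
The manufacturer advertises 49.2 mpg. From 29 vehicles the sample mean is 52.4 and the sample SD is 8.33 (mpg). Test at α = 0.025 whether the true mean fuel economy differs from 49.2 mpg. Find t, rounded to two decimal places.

2.07

H0: μ = 49.2; H1: μ ≠ 49.2 (one-sample t-test, two-sided).
t = (x̄ − μ₀)/(s/√n) = (52.4 − 49.2)/(8.33/√29) = 2.07
df = n − 1 = 28
Two-sided p-value ≈ 0.048
Since p ≈ 0.048 > α = 0.025, fail to reject H0; the evidence is not statistically significant.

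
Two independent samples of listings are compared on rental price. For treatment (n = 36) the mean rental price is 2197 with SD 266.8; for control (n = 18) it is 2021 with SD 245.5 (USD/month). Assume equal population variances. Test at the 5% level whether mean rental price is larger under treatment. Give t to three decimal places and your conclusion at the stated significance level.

Let group 1 = treatment, group 2 = control. H0: μ_1 = μ_2; H1: μ_1 > μ_2 (two-sample pooled-variance t-test, right-tailed).
s_p² = [(36−1)·266.8² + (18−1)·245.5²]/(36+18−2) = 67614.9
t = (2197 − 2021)/√[67614.9·(1/36 + 1/18)] = 2.345
df = n₁ + n₂ − 2 = 52
p-value = P(T ≥ 2.345) ≈ 0.011
Since p ≈ 0.011 < α = 0.05, reject H0; the data support H1.

t = 2.345; reject H0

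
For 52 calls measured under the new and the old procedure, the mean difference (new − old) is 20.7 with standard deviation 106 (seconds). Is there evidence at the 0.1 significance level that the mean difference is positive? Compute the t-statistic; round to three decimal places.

H0: μ_d = 0; H1: μ_d > 0 (paired t-test on the differences, right-tailed).
t = d̄/(s_d/√n) = 20.7/(106/√52) = 1.408
df = n − 1 = 51
p-value = P(T ≥ 1.408) ≈ 0.0826
Since p ≈ 0.0826 < α = 0.1, reject H0; the evidence is statistically significant.

1.408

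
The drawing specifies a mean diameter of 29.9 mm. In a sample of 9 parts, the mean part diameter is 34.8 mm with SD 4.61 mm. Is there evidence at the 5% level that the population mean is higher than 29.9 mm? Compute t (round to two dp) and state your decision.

H0: μ = 29.9; H1: μ > 29.9 (one-sample t-test, right-tailed).
t = (x̄ − μ₀)/(s/√n) = (34.8 − 29.9)/(4.61/√9) = 3.19
df = n − 1 = 8
p-value = P(T ≥ 3.19) ≈ 0.006
Since p ≈ 0.006 < α = 0.05, reject H0; the data support H1.

t = 3.19; reject H0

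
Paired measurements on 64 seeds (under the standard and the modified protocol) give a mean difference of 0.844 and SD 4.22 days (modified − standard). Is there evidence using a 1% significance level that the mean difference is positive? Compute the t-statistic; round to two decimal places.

1.60

H0: μ_d = 0; H1: μ_d > 0 (paired t-test on the differences, right-tailed).
t = d̄/(s_d/√n) = 0.844/(4.22/√64) = 1.60
df = n − 1 = 63
p-value = P(T ≥ 1.60) ≈ 0.057
Since p ≈ 0.057 > α = 0.01, fail to reject H0; the data do not provide sufficient evidence against H0.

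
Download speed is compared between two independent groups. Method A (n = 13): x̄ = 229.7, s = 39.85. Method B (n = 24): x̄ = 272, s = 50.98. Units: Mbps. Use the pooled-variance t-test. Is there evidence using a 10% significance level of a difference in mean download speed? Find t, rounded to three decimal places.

-2.588

Let group 1 = method A, group 2 = method B. H0: μ_1 = μ_2; H1: μ_1 ≠ μ_2 (two-sample pooled-variance t-test, two-sided).
s_p² = [(13−1)·39.85² + (24−1)·50.98²]/(13+24−2) = 2252.35
t = (229.7 − 272)/√[2252.35·(1/13 + 1/24)] = -2.588
df = n₁ + n₂ − 2 = 35
Two-sided p-value ≈ 0.0140
Since p ≈ 0.0140 < α = 0.1, reject H0; the evidence is statistically significant.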